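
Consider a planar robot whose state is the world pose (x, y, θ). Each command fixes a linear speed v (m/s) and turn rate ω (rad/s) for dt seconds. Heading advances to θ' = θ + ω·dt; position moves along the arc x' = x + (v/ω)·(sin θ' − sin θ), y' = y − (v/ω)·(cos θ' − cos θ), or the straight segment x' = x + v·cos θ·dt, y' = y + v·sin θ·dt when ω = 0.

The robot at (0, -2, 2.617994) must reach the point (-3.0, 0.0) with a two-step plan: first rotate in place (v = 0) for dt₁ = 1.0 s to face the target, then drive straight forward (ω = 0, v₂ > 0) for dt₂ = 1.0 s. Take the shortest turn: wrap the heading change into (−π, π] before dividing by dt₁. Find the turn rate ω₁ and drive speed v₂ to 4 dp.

heading to target = atan2(0−-2, -3−0) = 2.5536
Δθ = wrap(2.5536 − 2.6180) = -0.0644; ω₁ = Δθ/dt₁ = -0.0644
distance = √((-3−0)² + (0−-2)²) = 3.6056; v₂ = distance/dt₂ = 3.6056

ω₁ = -0.0644, v₂ = 3.6056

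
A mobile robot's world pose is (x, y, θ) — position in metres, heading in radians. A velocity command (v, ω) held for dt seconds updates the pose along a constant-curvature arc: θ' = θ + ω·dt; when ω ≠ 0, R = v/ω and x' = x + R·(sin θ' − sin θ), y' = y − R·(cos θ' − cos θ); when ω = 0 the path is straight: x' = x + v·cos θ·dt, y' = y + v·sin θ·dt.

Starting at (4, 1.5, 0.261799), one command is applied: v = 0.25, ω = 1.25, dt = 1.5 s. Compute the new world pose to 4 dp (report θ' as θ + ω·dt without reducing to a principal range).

(4.1170, 1.8004, 2.1368)

θ' = 0.2618 + 1.25·1.5 = 2.1368
R = v/ω = 0.25/1.25 = 0.2000
x' = 4 + 0.2000·(sin 2.1368 − sin 0.2618) = 4.1170
y' = 1.5 − 0.2000·(cos 2.1368 − cos 0.2618) = 1.8004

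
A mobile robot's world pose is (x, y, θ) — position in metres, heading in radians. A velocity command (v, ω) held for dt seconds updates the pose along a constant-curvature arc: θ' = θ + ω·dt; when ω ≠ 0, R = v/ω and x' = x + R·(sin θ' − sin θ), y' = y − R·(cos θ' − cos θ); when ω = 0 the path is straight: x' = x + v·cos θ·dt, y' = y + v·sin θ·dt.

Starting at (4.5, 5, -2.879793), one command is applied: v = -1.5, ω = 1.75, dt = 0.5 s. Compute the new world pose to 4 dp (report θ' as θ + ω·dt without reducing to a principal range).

(5.0558, 5.4675, -2.0048)

θ' = -2.8798 + 1.75·0.5 = -2.0048
R = v/ω = -1.5/1.75 = -0.8571
x' = 4.5 + -0.8571·(sin -2.0048 − sin -2.8798) = 5.0558
y' = 5 − -0.8571·(cos -2.0048 − cos -2.8798) = 5.4675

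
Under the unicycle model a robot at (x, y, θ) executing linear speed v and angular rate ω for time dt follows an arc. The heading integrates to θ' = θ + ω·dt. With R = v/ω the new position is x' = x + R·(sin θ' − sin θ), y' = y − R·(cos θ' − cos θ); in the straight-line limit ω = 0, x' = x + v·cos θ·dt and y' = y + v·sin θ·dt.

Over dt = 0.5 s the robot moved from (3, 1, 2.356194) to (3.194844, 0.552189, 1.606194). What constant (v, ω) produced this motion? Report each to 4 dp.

Δθ = 1.606194 − 2.356194 = -0.750000
ω = Δθ/dt = -0.750000/0.5 = -1.5000
R = −Δy/(cos θ' − cos θ) = 0.6667
v = R·ω = 0.6667·-1.5000 = -1.0000

v = -1.0000, ω = -1.5000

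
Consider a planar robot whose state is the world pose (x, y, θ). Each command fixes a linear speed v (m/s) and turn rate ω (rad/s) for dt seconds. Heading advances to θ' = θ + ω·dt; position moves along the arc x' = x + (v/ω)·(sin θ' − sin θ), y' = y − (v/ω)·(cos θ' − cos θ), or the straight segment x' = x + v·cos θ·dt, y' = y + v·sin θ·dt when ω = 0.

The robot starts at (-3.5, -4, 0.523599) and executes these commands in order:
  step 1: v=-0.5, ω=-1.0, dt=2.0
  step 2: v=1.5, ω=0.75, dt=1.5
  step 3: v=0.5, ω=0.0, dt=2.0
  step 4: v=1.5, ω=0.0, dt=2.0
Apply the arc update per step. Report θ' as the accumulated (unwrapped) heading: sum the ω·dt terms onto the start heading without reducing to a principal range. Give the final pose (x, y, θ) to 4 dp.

step 1: θ'=-1.4764 (R=0.5000) → pose (-4.2478, -3.6141, -1.4764)
step 2: θ'=-0.3514 (R=2.0000) → pose (-2.9451, -5.3034, -0.3514)
step 3: θ'=-0.3514 (straight) → pose (-2.0062, -5.6476, -0.3514)
step 4: θ'=-0.3514 (straight) → pose (0.8105, -6.6802, -0.3514)

(0.8105, -6.6802, -0.3514)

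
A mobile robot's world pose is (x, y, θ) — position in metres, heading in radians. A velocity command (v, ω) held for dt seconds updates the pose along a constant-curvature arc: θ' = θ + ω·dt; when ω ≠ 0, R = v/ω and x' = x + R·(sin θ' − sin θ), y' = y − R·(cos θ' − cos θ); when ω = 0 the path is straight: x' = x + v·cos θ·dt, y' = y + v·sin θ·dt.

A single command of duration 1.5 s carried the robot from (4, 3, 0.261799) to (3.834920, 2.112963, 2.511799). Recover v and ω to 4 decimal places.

v = -0.7500, ω = 1.5000

Δθ = 2.511799 − 0.261799 = 2.250000
ω = Δθ/dt = 2.250000/1.5 = 1.5000
R = −Δy/(cos θ' − cos θ) = -0.5000
v = R·ω = -0.5000·1.5000 = -0.7500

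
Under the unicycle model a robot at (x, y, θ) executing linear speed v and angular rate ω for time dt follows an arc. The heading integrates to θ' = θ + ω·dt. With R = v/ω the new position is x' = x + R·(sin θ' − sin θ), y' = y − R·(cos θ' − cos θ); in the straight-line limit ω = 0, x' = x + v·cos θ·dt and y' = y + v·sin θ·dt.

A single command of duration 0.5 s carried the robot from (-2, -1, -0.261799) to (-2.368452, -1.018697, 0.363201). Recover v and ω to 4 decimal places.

v = -0.7500, ω = 1.2500

Δθ = 0.363201 − -0.261799 = 0.625000
ω = Δθ/dt = 0.625000/0.5 = 1.2500
R = Δx/(sin θ' − sin θ) = -0.6000
v = R·ω = -0.6000·1.2500 = -0.7500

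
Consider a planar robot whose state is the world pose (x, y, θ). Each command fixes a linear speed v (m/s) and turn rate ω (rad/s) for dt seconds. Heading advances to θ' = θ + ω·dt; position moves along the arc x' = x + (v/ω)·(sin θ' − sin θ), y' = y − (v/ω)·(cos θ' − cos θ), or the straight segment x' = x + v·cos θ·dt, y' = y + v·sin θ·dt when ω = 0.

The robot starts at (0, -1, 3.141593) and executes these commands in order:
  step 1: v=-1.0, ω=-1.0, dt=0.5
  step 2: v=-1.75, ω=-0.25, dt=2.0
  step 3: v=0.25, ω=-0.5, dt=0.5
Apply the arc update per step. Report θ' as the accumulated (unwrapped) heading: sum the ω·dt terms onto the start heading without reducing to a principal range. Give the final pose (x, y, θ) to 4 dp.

(2.9600, -3.3709, 1.8916)

step 1: θ'=2.6416 (R=1.0000) → pose (0.4794, -1.1224, 2.6416)
step 2: θ'=2.1416 (R=7.0000) → pose (3.0137, -3.4834, 2.1416)
step 3: θ'=1.8916 (R=-0.5000) → pose (2.9600, -3.3709, 1.8916)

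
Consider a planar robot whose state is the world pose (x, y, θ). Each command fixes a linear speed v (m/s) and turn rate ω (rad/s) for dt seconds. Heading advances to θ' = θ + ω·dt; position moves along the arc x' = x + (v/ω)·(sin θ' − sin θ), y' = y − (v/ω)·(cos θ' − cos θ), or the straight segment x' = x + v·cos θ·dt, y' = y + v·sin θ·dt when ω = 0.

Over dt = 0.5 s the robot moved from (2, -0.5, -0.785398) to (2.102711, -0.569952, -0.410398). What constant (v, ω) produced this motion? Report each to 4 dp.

v = 0.2500, ω = 0.7500

Δθ = -0.410398 − -0.785398 = 0.375000
ω = Δθ/dt = 0.375000/0.5 = 0.7500
R = Δx/(sin θ' − sin θ) = 0.3333
v = R·ω = 0.3333·0.7500 = 0.2500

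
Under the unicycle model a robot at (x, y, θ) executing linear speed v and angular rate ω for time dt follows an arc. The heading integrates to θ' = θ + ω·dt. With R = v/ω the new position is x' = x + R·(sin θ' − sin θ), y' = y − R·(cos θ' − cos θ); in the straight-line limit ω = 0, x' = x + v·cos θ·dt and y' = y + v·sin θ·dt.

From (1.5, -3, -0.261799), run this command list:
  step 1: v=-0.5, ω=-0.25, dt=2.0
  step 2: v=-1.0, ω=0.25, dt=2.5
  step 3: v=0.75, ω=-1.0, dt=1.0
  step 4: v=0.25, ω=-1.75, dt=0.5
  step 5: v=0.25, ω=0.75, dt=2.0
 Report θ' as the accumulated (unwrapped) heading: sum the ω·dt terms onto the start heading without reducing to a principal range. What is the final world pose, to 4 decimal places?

step 1: θ'=-0.7618 (R=2.0000) → pose (0.6372, -2.5153, -0.7618)
step 2: θ'=-0.1368 (R=-4.0000) → pose (-1.5782, -1.4471, -0.1368)
step 3: θ'=-1.1368 (R=-0.7500) → pose (-1.0000, -1.8747, -1.1368)
step 4: θ'=-2.0118 (R=-0.1429) → pose (-1.0005, -1.9958, -2.0118)
step 5: θ'=-0.5118 (R=0.3333) → pose (-0.8623, -2.4287, -0.5118)

(-0.8623, -2.4287, -0.5118)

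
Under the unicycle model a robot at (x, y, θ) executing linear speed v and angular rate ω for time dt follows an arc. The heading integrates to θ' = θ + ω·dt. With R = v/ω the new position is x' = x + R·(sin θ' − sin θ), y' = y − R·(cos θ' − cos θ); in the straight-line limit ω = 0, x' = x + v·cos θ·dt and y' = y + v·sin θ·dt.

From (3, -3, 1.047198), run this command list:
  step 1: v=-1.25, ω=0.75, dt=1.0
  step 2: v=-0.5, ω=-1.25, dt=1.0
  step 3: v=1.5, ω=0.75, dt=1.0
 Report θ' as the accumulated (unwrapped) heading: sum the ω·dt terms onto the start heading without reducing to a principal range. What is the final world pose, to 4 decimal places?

step 1: θ'=1.7972 (R=-1.6667) → pose (2.8192, -4.2075, 1.7972)
step 2: θ'=0.5472 (R=0.4000) → pose (2.6376, -4.6388, 0.5472)
step 3: θ'=1.2972 (R=2.0000) → pose (3.5226, -3.4713, 1.2972)

(3.5226, -3.4713, 1.2972)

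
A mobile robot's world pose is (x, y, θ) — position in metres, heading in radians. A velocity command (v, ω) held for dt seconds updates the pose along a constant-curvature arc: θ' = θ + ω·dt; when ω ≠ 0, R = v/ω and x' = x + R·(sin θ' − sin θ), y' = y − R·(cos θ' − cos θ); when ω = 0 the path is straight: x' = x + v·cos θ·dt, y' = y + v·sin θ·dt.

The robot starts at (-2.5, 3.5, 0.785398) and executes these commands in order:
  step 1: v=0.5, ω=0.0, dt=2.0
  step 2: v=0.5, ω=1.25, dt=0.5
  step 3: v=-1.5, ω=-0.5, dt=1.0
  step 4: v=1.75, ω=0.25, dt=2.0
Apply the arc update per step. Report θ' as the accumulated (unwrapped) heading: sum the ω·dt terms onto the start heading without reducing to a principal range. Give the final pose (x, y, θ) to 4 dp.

step 1: θ'=0.7854 (straight) → pose (-1.7929, 4.2071, 0.7854)
step 2: θ'=1.4104 (R=0.4000) → pose (-1.6809, 4.4261, 1.4104)
step 3: θ'=0.9104 (R=3.0000) → pose (-2.2731, 3.0649, 0.9104)
step 4: θ'=1.4104 (R=7.0000) → pose (-0.8912, 6.2409, 1.4104)

(-0.8912, 6.2409, 1.4104)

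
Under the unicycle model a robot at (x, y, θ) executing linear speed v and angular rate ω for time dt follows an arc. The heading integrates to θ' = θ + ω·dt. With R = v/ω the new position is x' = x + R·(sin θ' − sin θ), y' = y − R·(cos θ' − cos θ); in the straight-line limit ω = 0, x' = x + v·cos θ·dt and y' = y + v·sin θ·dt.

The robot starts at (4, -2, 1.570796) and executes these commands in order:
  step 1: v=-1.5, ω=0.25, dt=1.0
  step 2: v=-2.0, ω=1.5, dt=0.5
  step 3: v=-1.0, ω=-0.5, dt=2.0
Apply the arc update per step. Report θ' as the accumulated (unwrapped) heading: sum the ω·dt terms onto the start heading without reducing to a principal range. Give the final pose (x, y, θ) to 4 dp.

(5.6774, -5.9595, 1.5708)

step 1: θ'=1.8208 (R=-6.0000) → pose (4.1865, -3.4844, 1.8208)
step 2: θ'=2.5708 (R=-1.3333) → pose (4.7580, -4.2765, 2.5708)
step 3: θ'=1.5708 (R=2.0000) → pose (5.6774, -5.9595, 1.5708)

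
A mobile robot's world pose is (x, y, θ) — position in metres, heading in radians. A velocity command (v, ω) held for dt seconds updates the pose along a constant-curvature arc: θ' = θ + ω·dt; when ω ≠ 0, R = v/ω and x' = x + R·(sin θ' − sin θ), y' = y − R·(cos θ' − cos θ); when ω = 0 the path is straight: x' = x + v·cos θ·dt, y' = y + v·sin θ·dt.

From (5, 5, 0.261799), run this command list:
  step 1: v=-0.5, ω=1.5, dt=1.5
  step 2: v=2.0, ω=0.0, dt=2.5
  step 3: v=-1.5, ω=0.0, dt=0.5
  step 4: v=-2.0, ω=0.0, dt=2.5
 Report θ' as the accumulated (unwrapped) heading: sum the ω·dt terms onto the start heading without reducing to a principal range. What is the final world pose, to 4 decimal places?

step 1: θ'=2.5118 (R=-0.3333) → pose (4.8899, 4.4086, 2.5118)
step 2: θ'=2.5118 (straight) → pose (0.8492, 7.3535, 2.5118)
step 3: θ'=2.5118 (straight) → pose (1.4553, 6.9118, 2.5118)
step 4: θ'=2.5118 (straight) → pose (5.4961, 3.9669, 2.5118)

(5.4961, 3.9669, 2.5118)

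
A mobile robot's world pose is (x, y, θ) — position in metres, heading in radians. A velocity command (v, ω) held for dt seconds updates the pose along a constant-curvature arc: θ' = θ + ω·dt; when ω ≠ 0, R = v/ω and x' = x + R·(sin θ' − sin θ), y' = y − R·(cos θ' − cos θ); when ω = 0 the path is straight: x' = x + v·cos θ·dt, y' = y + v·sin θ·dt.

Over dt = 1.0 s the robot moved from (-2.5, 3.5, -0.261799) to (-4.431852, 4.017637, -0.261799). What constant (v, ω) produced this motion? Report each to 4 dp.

v = -2.0000, ω = 0.0000

Δθ = -0.261799 − -0.261799 = 0.000000
ω = Δθ/dt = 0.000000/1.0 = 0.0000
ω = 0 → v = (Δx·cos θ + Δy·sin θ)/dt = -2.0000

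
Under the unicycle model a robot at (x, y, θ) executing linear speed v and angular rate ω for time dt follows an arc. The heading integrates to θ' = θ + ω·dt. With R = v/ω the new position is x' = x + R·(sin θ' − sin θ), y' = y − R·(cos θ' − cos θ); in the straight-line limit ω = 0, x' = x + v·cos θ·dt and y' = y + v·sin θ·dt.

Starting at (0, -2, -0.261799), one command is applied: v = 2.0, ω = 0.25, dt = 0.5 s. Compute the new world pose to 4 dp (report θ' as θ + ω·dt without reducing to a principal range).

(0.9796, -2.1979, -0.1368)

θ' = -0.2618 + 0.25·0.5 = -0.1368
R = v/ω = 2.0/0.25 = 8.0000
x' = 0 + 8.0000·(sin -0.1368 − sin -0.2618) = 0.9796
y' = -2 − 8.0000·(cos -0.1368 − cos -0.2618) = -2.1979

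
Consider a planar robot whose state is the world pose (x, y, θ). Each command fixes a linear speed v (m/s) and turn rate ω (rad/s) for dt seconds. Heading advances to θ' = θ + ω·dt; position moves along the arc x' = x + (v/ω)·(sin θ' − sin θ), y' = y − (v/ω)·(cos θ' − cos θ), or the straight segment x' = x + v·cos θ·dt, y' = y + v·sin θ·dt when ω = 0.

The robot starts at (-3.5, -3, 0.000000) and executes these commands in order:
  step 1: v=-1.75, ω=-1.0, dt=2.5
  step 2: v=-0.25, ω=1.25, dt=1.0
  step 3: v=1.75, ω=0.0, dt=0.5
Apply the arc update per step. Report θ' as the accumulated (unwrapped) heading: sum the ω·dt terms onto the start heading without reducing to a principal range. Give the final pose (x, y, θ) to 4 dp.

(-4.2013, -0.4551, -1.2500)

step 1: θ'=-2.5000 (R=1.7500) → pose (-4.5473, 0.1520, -2.5000)
step 2: θ'=-1.2500 (R=-0.2000) → pose (-4.4772, 0.3753, -1.2500)
step 3: θ'=-1.2500 (straight) → pose (-4.2013, -0.4551, -1.2500)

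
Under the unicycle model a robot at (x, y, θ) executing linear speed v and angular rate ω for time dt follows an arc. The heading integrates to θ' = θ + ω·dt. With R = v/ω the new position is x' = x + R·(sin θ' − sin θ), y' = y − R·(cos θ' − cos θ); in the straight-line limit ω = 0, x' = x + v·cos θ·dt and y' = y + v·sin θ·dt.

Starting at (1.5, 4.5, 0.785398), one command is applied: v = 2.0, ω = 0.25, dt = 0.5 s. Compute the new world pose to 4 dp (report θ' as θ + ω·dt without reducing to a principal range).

(2.1611, 5.2494, 0.9104)

θ' = 0.7854 + 0.25·0.5 = 0.9104
R = v/ω = 2.0/0.25 = 8.0000
x' = 1.5 + 8.0000·(sin 0.9104 − sin 0.7854) = 2.1611
y' = 4.5 − 8.0000·(cos 0.9104 − cos 0.7854) = 5.2494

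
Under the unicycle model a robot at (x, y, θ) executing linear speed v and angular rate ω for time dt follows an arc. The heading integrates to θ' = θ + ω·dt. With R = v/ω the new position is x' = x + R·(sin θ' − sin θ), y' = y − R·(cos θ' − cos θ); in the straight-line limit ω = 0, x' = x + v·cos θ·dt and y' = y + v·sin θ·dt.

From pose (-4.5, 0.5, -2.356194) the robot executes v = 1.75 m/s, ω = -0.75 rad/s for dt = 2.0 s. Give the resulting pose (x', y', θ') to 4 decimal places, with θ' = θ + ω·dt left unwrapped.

θ' = -2.3562 + -0.75·2.0 = -3.8562
R = v/ω = 1.75/-0.75 = -2.3333
x' = -4.5 + -2.3333·(sin -3.8562 − sin -2.3562) = -7.6790
y' = 0.5 − -2.3333·(cos -3.8562 − cos -2.3562) = 0.3874

(-7.6790, 0.3874, -3.8562)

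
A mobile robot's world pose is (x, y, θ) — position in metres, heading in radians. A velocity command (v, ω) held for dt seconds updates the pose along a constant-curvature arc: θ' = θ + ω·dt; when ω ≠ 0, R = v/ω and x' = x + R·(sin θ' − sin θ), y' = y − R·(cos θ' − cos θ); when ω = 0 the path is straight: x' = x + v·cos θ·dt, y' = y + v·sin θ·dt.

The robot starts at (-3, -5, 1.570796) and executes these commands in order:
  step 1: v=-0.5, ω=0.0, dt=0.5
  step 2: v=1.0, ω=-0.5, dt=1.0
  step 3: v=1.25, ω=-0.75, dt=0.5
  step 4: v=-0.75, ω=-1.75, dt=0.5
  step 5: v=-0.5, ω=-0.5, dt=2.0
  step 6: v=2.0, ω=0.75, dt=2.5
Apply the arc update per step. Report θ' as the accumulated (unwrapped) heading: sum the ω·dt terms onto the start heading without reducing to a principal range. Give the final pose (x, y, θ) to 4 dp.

(0.7161, -4.3304, 0.6958)

step 1: θ'=1.5708 (straight) → pose (-3.0000, -5.2500, 1.5708)
step 2: θ'=1.0708 (R=-2.0000) → pose (-2.7552, -4.2911, 1.0708)
step 3: θ'=0.6958 (R=-1.6667) → pose (-2.3609, -3.8110, 0.6958)
step 4: θ'=-0.1792 (R=0.4286) → pose (-2.7120, -3.9037, -0.1792)
step 5: θ'=-1.1792 (R=1.0000) → pose (-3.4580, -3.3014, -1.1792)
step 6: θ'=0.6958 (R=2.6667) → pose (0.7161, -4.3304, 0.6958)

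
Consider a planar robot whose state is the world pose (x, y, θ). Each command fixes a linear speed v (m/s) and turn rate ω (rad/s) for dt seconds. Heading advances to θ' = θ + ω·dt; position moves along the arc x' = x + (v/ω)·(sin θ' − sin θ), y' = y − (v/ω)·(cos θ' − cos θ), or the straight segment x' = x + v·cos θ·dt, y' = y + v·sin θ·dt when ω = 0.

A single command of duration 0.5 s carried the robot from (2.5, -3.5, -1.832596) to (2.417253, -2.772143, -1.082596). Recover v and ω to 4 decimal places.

Δθ = -1.082596 − -1.832596 = 0.750000
ω = Δθ/dt = 0.750000/0.5 = 1.5000
R = −Δy/(cos θ' − cos θ) = -1.0000
v = R·ω = -1.0000·1.5000 = -1.5000

v = -1.5000, ω = 1.5000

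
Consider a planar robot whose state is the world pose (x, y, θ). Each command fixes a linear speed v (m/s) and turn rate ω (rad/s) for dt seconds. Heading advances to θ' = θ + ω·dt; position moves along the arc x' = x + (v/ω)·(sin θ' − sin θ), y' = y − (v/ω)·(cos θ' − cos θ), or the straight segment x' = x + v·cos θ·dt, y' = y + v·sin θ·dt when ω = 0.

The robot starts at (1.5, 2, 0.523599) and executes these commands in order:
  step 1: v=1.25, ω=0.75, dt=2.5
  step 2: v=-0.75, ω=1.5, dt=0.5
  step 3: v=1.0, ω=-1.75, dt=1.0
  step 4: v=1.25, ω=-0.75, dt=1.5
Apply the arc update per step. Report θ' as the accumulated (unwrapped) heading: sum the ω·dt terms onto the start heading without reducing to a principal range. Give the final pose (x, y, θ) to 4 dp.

(2.7606, 6.5274, 0.2736)

step 1: θ'=2.3986 (R=1.6667) → pose (1.7942, 4.6708, 2.3986)
step 2: θ'=3.1486 (R=-0.5000) → pose (2.1359, 4.5390, 3.1486)
step 3: θ'=1.3986 (R=-0.5714) → pose (1.5689, 5.2083, 1.3986)
step 4: θ'=0.2736 (R=-1.6667) → pose (2.7606, 6.5274, 0.2736)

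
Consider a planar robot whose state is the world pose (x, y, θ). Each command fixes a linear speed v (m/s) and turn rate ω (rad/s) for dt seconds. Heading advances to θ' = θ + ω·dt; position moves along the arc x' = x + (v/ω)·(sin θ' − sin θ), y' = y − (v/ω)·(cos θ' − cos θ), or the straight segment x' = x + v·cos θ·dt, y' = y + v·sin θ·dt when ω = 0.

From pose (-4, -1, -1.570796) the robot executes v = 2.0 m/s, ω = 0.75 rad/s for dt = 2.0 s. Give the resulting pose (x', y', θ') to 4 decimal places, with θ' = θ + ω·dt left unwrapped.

(-1.5220, -3.6600, -0.0708)

θ' = -1.5708 + 0.75·2.0 = -0.0708
R = v/ω = 2.0/0.75 = 2.6667
x' = -4 + 2.6667·(sin -0.0708 − sin -1.5708) = -1.5220
y' = -1 − 2.6667·(cos -0.0708 − cos -1.5708) = -3.6600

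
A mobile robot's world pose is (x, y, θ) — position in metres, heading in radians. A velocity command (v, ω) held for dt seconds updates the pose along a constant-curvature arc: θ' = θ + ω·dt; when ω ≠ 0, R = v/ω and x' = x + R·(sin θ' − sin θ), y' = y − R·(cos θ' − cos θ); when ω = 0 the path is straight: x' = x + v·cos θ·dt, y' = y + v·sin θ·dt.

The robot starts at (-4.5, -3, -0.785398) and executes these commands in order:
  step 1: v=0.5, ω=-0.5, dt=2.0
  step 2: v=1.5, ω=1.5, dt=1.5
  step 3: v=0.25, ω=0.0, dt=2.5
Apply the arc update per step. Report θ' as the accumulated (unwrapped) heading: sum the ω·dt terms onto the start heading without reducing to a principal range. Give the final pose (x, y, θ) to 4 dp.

step 1: θ'=-1.7854 (R=-1.0000) → pose (-4.2300, -3.9201, -1.7854)
step 2: θ'=0.4646 (R=1.0000) → pose (-2.8049, -5.0270, 0.4646)
step 3: θ'=0.4646 (straight) → pose (-2.2462, -4.7470, 0.4646)

(-2.2462, -4.7470, 0.4646)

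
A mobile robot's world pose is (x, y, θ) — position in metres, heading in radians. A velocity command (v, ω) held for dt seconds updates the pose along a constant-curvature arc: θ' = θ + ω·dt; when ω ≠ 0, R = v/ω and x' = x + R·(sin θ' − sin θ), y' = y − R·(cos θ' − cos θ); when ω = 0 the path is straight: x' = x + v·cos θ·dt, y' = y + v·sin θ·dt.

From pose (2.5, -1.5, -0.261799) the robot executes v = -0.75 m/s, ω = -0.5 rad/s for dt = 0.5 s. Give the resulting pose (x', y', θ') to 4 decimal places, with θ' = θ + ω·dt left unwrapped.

θ' = -0.2618 + -0.5·0.5 = -0.5118
R = v/ω = -0.75/-0.5 = 1.5000
x' = 2.5 + 1.5000·(sin -0.5118 − sin -0.2618) = 2.1536
y' = -1.5 − 1.5000·(cos -0.5118 − cos -0.2618) = -1.3589

(2.1536, -1.3589, -0.5118)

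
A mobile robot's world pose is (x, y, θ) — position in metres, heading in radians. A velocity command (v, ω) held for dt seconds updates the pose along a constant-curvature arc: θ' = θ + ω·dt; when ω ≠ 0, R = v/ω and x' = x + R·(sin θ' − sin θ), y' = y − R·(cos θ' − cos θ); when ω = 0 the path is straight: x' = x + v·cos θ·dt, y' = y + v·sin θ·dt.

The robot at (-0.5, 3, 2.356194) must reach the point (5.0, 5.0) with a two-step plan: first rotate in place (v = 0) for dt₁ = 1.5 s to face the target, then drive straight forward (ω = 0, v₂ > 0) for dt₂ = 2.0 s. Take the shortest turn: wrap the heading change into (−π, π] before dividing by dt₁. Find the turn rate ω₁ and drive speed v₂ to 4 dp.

heading to target = atan2(5−3, 5−-0.5) = 0.3488
Δθ = wrap(0.3488 − 2.3562) = -2.0074; ω₁ = Δθ/dt₁ = -1.3383
distance = √((5−-0.5)² + (5−3)²) = 5.8523; v₂ = distance/dt₂ = 2.9262

ω₁ = -1.3383, v₂ = 2.9262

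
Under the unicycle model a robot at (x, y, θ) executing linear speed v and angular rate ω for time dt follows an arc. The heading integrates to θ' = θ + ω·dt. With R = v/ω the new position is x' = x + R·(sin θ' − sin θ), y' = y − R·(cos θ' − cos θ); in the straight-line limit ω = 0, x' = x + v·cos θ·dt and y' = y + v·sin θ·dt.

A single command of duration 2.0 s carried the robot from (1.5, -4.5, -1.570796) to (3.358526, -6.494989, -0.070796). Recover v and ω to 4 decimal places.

v = 1.5000, ω = 0.7500

Δθ = -0.070796 − -1.570796 = 1.500000
ω = Δθ/dt = 1.500000/2.0 = 0.7500
R = −Δy/(cos θ' − cos θ) = 2.0000
v = R·ω = 2.0000·0.7500 = 1.5000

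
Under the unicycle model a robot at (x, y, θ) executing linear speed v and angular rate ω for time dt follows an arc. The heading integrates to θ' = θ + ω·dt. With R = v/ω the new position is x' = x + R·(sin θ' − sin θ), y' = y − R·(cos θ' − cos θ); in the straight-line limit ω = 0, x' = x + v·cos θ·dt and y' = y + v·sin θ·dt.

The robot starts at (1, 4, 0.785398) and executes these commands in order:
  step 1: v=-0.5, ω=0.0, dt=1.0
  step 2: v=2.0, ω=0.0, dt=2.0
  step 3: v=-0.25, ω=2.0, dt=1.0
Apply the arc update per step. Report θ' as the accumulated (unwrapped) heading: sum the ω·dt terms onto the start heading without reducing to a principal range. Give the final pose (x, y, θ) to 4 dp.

(3.5197, 6.2693, 2.7854)

step 1: θ'=0.7854 (straight) → pose (0.6464, 3.6464, 0.7854)
step 2: θ'=0.7854 (straight) → pose (3.4749, 6.4749, 0.7854)
step 3: θ'=2.7854 (R=-0.1250) → pose (3.5197, 6.2693, 2.7854)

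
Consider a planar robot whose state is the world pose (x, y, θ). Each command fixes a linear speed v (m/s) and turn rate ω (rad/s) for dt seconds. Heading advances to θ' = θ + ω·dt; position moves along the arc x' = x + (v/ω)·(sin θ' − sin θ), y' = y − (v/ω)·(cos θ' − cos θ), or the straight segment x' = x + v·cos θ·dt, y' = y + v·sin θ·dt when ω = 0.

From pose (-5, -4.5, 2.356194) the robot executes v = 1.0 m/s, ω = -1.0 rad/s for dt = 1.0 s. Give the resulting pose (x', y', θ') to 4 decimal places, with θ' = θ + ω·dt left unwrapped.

(-5.2700, -3.5799, 1.3562)

θ' = 2.3562 + -1.0·1.0 = 1.3562
R = v/ω = 1.0/-1.0 = -1.0000
x' = -5 + -1.0000·(sin 1.3562 − sin 2.3562) = -5.2700
y' = -4.5 − -1.0000·(cos 1.3562 − cos 2.3562) = -3.5799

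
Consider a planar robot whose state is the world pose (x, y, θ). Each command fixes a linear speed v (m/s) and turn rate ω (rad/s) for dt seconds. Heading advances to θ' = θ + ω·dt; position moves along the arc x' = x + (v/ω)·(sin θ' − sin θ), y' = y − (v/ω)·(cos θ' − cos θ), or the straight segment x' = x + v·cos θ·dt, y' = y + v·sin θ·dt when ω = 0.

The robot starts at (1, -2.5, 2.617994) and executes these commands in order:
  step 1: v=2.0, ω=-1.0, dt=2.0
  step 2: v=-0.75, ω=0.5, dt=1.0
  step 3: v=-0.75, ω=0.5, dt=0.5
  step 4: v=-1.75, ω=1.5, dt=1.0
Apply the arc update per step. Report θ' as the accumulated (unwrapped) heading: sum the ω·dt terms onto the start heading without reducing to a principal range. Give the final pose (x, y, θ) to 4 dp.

(1.0686, -1.4166, 2.8680)

step 1: θ'=0.6180 (R=-2.0000) → pose (0.8412, 0.8621, 0.6180)
step 2: θ'=1.1180 (R=-1.5000) → pose (0.3615, 0.2958, 1.1180)
step 3: θ'=1.3680 (R=-1.5000) → pose (0.2410, -0.0583, 1.3680)
step 4: θ'=2.8680 (R=-1.1667) → pose (1.0686, -1.4166, 2.8680)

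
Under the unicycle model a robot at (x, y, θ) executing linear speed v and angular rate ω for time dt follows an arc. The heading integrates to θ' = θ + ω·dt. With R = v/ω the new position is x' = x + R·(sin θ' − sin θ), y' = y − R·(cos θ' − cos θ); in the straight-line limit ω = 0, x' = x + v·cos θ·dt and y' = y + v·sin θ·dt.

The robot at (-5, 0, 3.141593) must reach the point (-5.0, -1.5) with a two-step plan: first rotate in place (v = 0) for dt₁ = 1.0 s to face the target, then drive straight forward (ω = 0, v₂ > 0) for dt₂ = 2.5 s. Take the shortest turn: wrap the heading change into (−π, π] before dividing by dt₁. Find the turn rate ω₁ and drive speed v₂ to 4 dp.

heading to target = atan2(-1.5−0, -5−-5) = -1.5708
Δθ = wrap(-1.5708 − 3.1416) = 1.5708; ω₁ = Δθ/dt₁ = 1.5708
distance = √((-5−-5)² + (-1.5−0)²) = 1.5000; v₂ = distance/dt₂ = 0.6000

ω₁ = 1.5708, v₂ = 0.6000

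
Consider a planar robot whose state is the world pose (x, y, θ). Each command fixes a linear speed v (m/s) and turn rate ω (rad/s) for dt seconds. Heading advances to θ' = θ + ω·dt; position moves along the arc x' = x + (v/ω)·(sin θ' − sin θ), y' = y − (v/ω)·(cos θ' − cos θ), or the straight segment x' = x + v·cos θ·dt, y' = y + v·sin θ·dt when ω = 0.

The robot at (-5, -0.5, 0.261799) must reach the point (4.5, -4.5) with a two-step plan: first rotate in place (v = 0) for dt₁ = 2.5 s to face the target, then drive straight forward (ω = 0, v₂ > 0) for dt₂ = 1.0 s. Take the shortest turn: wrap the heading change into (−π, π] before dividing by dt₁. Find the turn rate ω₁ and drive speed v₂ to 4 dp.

ω₁ = -0.2641, v₂ = 10.3078

heading to target = atan2(-4.5−-0.5, 4.5−-5) = -0.3985
Δθ = wrap(-0.3985 − 0.2618) = -0.6603; ω₁ = Δθ/dt₁ = -0.2641
distance = √((4.5−-5)² + (-4.5−-0.5)²) = 10.3078; v₂ = distance/dt₂ = 10.3078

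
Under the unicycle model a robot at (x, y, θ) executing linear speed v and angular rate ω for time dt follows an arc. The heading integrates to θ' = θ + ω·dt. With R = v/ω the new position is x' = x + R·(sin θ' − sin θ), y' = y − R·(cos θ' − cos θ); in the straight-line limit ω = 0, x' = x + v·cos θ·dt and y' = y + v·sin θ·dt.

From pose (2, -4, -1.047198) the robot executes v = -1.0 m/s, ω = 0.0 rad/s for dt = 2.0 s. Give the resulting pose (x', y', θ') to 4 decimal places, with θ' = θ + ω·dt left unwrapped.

θ' = -1.0472 + 0.0·2.0 = -1.0472
ω = 0 → straight: x' = 2 + -1.0·cos(-1.0472)·2.0 = 1.0000
y' = -4 + -1.0·sin(-1.0472)·2.0 = -2.2679

(1.0000, -2.2679, -1.0472)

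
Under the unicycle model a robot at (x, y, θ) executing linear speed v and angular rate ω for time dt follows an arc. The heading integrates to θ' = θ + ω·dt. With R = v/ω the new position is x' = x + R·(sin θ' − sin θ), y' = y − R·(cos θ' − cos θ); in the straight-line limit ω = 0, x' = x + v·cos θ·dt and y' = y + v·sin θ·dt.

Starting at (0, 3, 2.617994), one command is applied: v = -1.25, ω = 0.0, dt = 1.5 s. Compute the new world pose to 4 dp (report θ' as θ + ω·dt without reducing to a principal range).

(1.6238, 2.0625, 2.6180)

θ' = 2.6180 + 0.0·1.5 = 2.6180
ω = 0 → straight: x' = 0 + -1.25·cos(2.6180)·1.5 = 1.6238
y' = 3 + -1.25·sin(2.6180)·1.5 = 2.0625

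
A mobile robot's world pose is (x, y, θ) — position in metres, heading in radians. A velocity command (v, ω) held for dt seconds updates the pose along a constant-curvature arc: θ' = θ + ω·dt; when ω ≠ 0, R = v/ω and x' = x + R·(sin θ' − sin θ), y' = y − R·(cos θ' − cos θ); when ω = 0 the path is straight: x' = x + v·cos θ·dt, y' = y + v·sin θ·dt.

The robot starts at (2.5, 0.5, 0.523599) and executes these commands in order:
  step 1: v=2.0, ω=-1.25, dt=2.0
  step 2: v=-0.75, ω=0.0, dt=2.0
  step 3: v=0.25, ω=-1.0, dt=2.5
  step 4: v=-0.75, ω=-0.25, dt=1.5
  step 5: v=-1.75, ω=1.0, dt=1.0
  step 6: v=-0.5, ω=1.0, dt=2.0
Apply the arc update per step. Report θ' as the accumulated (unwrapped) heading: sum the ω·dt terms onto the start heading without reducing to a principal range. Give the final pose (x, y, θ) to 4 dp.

step 1: θ'=-1.9764 (R=-1.6000) → pose (4.7702, -1.5170, -1.9764)
step 2: θ'=-1.9764 (straight) → pose (5.3620, -0.1387, -1.9764)
step 3: θ'=-4.4764 (R=-0.2500) → pose (4.8893, -0.0985, -4.4764)
step 4: θ'=-4.8514 (R=3.0000) → pose (4.9435, -1.2156, -4.8514)
step 5: θ'=-3.8514 (R=-1.7500) → pose (5.5361, -2.7854, -3.8514)
step 6: θ'=-1.8514 (R=-0.5000) → pose (6.3424, -2.5446, -1.8514)

(6.3424, -2.5446, -1.8514)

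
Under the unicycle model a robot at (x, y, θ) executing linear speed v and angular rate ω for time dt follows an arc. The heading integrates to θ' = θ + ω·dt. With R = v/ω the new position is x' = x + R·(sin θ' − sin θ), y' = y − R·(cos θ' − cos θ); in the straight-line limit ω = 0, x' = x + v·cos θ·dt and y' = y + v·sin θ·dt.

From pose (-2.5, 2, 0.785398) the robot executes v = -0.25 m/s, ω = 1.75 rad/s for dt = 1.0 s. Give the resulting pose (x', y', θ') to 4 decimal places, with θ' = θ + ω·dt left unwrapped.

(-2.4804, 1.7816, 2.5354)

θ' = 0.7854 + 1.75·1.0 = 2.5354
R = v/ω = -0.25/1.75 = -0.1429
x' = -2.5 + -0.1429·(sin 2.5354 − sin 0.7854) = -2.4804
y' = 2 − -0.1429·(cos 2.5354 − cos 0.7854) = 1.7816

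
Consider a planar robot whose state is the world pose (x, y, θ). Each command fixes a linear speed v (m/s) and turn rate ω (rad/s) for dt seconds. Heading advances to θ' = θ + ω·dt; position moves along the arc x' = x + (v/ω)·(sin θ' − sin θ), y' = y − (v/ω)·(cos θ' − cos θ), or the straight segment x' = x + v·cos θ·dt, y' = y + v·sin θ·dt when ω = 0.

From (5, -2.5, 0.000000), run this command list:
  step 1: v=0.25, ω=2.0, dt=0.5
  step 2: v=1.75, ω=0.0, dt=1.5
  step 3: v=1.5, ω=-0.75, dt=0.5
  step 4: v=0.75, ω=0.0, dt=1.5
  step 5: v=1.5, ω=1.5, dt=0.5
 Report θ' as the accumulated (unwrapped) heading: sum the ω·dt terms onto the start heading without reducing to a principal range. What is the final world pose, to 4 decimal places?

step 1: θ'=1.0000 (R=0.1250) → pose (5.1052, -2.4425, 1.0000)
step 2: θ'=1.0000 (straight) → pose (6.5235, -0.2337, 1.0000)
step 3: θ'=0.6250 (R=-2.0000) → pose (7.0362, 0.3076, 0.6250)
step 4: θ'=0.6250 (straight) → pose (7.9486, 0.9659, 0.6250)
step 5: θ'=1.3750 (R=1.0000) → pose (8.3444, 1.5823, 1.3750)

(8.3444, 1.5823, 1.3750)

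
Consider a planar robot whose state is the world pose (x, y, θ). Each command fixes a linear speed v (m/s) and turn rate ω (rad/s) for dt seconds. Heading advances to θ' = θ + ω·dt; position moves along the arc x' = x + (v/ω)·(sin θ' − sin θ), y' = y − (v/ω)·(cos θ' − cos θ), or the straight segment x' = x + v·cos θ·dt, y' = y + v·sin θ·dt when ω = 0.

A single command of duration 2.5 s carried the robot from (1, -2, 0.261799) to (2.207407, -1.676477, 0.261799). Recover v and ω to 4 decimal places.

Δθ = 0.261799 − 0.261799 = 0.000000
ω = Δθ/dt = 0.000000/2.5 = 0.0000
ω = 0 → v = (Δx·cos θ + Δy·sin θ)/dt = 0.5000

v = 0.5000, ω = 0.0000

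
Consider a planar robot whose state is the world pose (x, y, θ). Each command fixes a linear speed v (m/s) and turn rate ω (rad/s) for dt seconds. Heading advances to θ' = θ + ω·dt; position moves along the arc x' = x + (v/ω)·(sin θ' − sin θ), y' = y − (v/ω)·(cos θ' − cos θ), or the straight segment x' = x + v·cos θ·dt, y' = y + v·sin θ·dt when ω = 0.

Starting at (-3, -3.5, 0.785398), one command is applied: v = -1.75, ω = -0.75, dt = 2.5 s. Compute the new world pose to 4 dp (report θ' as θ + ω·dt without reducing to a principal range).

(-6.7183, -2.9300, -1.0896)

θ' = 0.7854 + -0.75·2.5 = -1.0896
R = v/ω = -1.75/-0.75 = 2.3333
x' = -3 + 2.3333·(sin -1.0896 − sin 0.7854) = -6.7183
y' = -3.5 − 2.3333·(cos -1.0896 − cos 0.7854) = -2.9300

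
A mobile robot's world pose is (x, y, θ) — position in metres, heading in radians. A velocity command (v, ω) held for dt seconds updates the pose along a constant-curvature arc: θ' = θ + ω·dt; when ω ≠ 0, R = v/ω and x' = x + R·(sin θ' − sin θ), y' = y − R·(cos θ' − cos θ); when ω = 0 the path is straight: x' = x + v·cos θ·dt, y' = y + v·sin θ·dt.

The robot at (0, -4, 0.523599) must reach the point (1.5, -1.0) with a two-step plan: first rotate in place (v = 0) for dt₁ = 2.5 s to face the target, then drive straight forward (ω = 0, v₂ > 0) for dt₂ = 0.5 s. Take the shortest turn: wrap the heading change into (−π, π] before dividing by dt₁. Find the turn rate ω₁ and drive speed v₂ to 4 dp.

ω₁ = 0.2334, v₂ = 6.7082

heading to target = atan2(-1−-4, 1.5−0) = 1.1071
Δθ = wrap(1.1071 − 0.5236) = 0.5835; ω₁ = Δθ/dt₁ = 0.2334
distance = √((1.5−0)² + (-1−-4)²) = 3.3541; v₂ = distance/dt₂ = 6.7082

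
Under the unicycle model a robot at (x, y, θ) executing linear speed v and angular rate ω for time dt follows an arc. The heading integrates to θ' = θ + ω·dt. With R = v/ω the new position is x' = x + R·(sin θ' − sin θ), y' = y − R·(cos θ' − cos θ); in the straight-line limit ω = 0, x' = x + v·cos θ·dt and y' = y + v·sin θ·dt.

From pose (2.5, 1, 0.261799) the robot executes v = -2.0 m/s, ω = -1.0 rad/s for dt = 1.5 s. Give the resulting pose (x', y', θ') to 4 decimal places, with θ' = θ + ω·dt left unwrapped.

(0.0920, 2.2789, -1.2382)

θ' = 0.2618 + -1.0·1.5 = -1.2382
R = v/ω = -2.0/-1.0 = 2.0000
x' = 2.5 + 2.0000·(sin -1.2382 − sin 0.2618) = 0.0920
y' = 1 − 2.0000·(cos -1.2382 − cos 0.2618) = 2.2789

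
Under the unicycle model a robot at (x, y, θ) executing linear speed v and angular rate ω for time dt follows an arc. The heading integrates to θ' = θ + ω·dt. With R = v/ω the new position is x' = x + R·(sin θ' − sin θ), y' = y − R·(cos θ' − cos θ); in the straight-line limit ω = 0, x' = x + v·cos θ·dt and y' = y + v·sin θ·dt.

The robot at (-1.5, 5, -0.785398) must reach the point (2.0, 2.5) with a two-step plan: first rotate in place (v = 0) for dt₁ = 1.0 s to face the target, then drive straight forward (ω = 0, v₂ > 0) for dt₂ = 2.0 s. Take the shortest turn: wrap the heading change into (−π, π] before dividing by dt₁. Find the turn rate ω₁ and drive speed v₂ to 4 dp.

ω₁ = 0.1651, v₂ = 2.1506

heading to target = atan2(2.5−5, 2−-1.5) = -0.6202
Δθ = wrap(-0.6202 − -0.7854) = 0.1651; ω₁ = Δθ/dt₁ = 0.1651
distance = √((2−-1.5)² + (2.5−5)²) = 4.3012; v₂ = distance/dt₂ = 2.1506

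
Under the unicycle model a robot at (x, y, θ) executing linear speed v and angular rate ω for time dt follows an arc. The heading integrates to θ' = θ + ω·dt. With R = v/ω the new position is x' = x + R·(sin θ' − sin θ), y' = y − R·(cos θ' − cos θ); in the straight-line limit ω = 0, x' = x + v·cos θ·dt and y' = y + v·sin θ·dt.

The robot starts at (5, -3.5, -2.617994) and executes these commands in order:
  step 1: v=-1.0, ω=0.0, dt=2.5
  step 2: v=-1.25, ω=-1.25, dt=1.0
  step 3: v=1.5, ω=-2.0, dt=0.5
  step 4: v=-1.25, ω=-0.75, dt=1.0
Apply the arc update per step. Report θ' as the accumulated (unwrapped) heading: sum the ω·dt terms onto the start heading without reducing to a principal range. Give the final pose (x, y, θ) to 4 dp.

(7.4686, -2.7446, -5.6180)

step 1: θ'=-2.6180 (straight) → pose (7.1651, -2.2500, -2.6180)
step 2: θ'=-3.8680 (R=1.0000) → pose (8.3292, -2.3685, -3.8680)
step 3: θ'=-4.8680 (R=-0.7500) → pose (8.0864, -1.6915, -4.8680)
step 4: θ'=-5.6180 (R=1.6667) → pose (7.4686, -2.7446, -5.6180)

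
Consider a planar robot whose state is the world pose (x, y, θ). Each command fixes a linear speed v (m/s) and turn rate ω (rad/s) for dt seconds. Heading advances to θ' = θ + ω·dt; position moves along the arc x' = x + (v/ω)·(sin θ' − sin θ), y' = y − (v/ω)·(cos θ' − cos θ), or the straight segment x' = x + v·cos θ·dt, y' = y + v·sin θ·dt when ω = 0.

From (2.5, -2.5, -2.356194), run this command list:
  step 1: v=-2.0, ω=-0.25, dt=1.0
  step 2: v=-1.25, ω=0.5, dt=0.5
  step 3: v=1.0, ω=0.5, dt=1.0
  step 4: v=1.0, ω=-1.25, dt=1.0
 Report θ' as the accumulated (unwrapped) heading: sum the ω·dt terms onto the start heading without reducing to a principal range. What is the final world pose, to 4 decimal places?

step 1: θ'=-2.6062 (R=8.0000) → pose (4.0754, -1.2763, -2.6062)
step 2: θ'=-2.3562 (R=-2.5000) → pose (4.5677, -0.8939, -2.3562)
step 3: θ'=-1.8562 (R=2.0000) → pose (4.0628, -1.7451, -1.8562)
step 4: θ'=-3.1062 (R=-0.8000) → pose (3.3235, -2.3193, -3.1062)

(3.3235, -2.3193, -3.1062)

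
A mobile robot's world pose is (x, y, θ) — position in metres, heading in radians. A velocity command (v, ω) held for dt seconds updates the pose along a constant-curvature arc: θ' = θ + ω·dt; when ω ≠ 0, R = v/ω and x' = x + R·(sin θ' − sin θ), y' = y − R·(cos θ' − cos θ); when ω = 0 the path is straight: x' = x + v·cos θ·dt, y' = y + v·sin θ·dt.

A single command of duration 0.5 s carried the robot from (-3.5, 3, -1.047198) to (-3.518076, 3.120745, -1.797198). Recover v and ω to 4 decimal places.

Δθ = -1.797198 − -1.047198 = -0.750000
ω = Δθ/dt = -0.750000/0.5 = -1.5000
R = −Δy/(cos θ' − cos θ) = 0.1667
v = R·ω = 0.1667·-1.5000 = -0.2500

v = -0.2500, ω = -1.5000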